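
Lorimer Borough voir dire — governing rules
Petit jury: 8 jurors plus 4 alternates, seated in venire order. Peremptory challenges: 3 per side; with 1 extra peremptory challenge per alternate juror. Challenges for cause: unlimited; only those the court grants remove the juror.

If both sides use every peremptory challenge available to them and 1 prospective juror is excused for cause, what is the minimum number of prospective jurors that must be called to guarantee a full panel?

27

Seats to fill: 8 + 4 alternates = 12.
Peremptories: 3 + 1×4 = 7 per side × 2 sides = 14.
For-cause removals: 1.
Minimum venire: 12 + 14 + 1 = 27.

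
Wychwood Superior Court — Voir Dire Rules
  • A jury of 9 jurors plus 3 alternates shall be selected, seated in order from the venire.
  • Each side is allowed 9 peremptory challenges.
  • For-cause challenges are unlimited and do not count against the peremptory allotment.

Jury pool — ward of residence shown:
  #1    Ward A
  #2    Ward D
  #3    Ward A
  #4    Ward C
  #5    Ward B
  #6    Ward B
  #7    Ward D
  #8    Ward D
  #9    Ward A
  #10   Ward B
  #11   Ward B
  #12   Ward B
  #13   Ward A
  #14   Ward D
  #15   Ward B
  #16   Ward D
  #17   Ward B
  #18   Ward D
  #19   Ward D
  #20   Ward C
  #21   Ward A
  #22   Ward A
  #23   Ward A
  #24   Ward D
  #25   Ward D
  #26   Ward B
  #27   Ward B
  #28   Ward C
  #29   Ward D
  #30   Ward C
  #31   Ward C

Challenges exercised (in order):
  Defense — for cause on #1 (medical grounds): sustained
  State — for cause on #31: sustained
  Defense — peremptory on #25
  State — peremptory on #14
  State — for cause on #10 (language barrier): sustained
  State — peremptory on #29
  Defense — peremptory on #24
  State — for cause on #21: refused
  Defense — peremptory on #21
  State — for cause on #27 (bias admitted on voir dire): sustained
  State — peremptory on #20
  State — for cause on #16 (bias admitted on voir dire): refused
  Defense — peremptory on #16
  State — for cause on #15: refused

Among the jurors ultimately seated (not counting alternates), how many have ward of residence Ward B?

3

Removed: #1, #10, #14, #16, #20, #21, #24, #25, #27, #29, #31.
Seated jurors 1–9: #2, #3, #4, #5, #6, #7, #8, #9, #11 (alternates #12, #13, #15 not counted).
Of those, in Ward B: #5, #6, #11 → 3.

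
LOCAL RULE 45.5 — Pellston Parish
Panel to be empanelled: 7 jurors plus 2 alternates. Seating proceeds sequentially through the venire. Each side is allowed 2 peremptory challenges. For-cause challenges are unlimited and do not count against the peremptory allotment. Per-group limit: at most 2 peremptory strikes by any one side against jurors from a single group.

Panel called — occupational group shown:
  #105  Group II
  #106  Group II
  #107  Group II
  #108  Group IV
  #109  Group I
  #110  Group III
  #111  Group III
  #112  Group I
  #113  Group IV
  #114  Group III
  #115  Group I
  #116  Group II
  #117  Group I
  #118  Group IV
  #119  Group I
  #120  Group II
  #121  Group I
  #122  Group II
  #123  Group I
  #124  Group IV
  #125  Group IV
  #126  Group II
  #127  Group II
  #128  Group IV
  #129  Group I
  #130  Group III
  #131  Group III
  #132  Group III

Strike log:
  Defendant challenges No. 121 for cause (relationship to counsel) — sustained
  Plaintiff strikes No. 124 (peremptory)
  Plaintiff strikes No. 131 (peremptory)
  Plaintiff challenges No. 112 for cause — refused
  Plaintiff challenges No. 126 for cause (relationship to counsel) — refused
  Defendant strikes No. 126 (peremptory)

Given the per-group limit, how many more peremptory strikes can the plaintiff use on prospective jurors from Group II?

0

Plaintiff peremptories so far: #124, #131 — 2 of 2 used, 0 left overall.
Against Group II: none yet — per-group cap 2 leaves 2.
Binding limit: min(0, 2) = 0.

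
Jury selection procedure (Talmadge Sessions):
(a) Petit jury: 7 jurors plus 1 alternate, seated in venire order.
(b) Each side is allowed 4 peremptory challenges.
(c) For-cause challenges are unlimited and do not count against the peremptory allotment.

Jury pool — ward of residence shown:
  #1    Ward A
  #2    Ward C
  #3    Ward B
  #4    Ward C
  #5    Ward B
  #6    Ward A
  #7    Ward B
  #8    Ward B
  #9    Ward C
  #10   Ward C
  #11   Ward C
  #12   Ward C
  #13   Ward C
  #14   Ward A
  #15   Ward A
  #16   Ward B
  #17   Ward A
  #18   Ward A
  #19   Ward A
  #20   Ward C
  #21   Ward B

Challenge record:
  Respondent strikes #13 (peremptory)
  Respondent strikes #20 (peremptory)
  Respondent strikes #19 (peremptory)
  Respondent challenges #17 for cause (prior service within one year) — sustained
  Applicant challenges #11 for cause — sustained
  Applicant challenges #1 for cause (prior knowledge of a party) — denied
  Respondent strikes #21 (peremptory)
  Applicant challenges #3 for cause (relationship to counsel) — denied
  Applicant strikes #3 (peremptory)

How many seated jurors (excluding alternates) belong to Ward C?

2

Removed: #3, #11, #13, #17, #19, #20, #21.
Seated jurors 1–7: #1, #2, #4, #5, #6, #7, #8 (alternates #9 not counted).
Of those, in Ward C: #2, #4 → 2.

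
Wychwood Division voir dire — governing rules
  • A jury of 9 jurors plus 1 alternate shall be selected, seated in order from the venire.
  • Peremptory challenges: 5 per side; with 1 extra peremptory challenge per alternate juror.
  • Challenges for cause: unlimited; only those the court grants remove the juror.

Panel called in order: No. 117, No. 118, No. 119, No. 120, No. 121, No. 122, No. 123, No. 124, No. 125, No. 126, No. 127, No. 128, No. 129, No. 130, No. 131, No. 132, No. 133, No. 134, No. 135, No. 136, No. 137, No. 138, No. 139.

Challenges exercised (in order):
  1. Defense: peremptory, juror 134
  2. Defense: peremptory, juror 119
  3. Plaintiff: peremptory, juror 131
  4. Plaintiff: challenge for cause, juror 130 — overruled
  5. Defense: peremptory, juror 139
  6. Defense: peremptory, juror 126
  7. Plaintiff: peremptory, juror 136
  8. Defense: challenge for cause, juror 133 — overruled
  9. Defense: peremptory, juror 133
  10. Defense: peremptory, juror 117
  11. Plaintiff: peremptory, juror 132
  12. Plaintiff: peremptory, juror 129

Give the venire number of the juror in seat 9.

Removed: #117, #119, #126, #129, #131, #132, #133, #134, #136, #139. (#130 stays — for-cause denied.)
Seating in order: seats 1–9 → #118, #120, #121, #122, #123, #124, #125, #127, #128; alternates → #130.
So seat 9 is #128.

128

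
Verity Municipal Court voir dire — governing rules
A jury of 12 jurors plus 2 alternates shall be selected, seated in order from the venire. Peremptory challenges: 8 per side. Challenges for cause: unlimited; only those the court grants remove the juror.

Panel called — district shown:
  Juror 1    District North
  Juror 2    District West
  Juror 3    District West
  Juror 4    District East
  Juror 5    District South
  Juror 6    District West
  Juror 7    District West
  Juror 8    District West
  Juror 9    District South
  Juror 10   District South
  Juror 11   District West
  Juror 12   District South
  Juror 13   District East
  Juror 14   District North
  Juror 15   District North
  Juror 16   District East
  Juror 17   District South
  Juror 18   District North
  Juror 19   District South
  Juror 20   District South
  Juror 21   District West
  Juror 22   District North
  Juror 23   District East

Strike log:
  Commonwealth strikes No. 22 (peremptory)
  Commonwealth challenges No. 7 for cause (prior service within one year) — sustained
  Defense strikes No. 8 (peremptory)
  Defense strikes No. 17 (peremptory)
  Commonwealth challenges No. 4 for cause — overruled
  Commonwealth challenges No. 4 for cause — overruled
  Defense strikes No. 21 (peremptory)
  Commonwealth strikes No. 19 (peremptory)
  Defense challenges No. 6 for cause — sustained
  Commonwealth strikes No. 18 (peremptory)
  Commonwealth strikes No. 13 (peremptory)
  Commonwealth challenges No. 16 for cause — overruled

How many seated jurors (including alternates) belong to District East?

3

Removed: #6, #7, #8, #13, #17, #18, #19, #21, #22.
Seated (14 incl. alternates): #1, #2, #3, #4, #5, #9, #10, #11, #12, #14, #15, #16, #20, #23.
Of those, in District East: #4, #16, #23 → 3.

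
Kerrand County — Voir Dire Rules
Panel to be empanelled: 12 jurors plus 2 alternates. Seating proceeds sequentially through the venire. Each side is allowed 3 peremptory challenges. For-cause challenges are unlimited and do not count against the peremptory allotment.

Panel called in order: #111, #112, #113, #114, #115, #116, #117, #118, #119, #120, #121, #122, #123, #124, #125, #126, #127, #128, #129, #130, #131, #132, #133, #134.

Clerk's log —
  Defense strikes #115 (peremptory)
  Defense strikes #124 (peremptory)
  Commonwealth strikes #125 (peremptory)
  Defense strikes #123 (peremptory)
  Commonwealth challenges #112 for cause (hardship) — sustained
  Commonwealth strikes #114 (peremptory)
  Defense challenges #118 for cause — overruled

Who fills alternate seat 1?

Removed: #112, #114, #115, #123, #124, #125. (#118 stays — for-cause denied.)
Seating in order: seats 1–12 → #111, #113, #116, #117, #118, #119, #120, #121, #122, #126, #127, #128; alternates → #129, #130.
So alternate 1 is #129.

129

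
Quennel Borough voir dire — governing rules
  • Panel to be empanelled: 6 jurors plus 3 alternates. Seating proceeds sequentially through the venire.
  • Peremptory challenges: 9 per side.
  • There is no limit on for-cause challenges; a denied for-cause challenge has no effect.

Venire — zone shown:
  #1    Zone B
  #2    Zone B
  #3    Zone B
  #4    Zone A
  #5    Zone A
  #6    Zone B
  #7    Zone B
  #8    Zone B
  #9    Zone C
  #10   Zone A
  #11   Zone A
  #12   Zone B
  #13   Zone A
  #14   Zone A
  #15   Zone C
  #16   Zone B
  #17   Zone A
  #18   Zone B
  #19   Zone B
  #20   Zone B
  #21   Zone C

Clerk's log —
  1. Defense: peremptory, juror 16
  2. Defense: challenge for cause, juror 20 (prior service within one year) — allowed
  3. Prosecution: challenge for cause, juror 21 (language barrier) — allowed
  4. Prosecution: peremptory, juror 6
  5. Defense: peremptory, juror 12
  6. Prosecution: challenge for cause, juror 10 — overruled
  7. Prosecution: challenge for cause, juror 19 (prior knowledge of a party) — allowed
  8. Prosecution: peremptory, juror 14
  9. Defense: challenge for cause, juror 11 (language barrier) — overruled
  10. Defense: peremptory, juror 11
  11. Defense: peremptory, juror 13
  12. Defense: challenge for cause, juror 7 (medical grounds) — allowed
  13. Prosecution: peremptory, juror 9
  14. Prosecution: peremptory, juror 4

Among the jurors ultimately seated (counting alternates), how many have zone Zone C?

1

Removed: #4, #6, #7, #9, #11, #12, #13, #14, #16, #19, #20, #21.
Seated (9 incl. alternates): #1, #2, #3, #5, #8, #10, #15, #17, #18.
Of those, in Zone C: #15 → 1.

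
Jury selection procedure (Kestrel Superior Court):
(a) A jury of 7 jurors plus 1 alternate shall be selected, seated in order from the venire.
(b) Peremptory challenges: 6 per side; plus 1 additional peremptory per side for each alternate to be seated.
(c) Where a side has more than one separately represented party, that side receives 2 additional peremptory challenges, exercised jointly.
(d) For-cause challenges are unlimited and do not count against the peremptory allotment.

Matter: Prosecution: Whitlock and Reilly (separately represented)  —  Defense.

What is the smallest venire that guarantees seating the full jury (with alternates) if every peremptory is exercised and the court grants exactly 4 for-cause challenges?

Seats to fill: 7 + 1 alternates = 8.
Peremptories — Prosecution: 6 + 1×1 + 2 = 9; Defense: 6 + 1×1 = 7; total 16.
For-cause removals: 4.
Minimum venire: 8 + 16 + 4 = 28.

28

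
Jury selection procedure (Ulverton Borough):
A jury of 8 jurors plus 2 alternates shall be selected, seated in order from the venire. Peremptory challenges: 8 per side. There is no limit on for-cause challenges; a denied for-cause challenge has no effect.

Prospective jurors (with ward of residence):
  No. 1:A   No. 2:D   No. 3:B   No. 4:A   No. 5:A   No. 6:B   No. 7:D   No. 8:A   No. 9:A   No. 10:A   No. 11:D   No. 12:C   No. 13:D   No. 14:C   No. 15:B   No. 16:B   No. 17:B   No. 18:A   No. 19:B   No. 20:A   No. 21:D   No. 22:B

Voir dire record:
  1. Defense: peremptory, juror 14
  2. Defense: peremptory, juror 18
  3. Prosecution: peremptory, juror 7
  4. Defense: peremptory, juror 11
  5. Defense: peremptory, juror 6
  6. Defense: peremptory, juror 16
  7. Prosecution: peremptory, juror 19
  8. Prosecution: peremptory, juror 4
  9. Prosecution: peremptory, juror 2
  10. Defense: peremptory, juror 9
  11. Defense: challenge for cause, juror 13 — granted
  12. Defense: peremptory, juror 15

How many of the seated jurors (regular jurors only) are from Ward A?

5

Removed: #2, #4, #6, #7, #9, #11, #13, #14, #15, #16, #18, #19.
Seated jurors 1–8: #1, #3, #5, #8, #10, #12, #17, #20 (alternates #21, #22 not counted).
Of those, in Ward A: #1, #5, #8, #10, #20 → 5.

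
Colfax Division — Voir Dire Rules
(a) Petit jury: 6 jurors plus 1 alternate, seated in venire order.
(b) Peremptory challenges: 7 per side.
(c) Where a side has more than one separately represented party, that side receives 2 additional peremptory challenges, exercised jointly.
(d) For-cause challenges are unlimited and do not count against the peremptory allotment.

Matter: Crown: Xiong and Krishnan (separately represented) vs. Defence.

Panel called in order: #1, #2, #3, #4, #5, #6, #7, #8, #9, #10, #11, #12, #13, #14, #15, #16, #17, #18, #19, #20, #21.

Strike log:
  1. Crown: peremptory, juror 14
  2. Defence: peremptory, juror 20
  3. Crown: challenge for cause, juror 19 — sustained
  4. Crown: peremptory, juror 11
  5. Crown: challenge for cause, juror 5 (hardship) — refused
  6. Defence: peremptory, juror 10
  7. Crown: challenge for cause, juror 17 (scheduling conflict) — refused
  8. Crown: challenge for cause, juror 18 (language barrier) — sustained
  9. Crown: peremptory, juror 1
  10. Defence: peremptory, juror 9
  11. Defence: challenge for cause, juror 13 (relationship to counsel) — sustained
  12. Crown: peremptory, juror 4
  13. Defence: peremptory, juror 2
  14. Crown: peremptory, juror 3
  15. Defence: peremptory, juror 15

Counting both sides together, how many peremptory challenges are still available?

6

Crown allotment: 7 base + 2 multi-party = 9. Defence allotment: 7.
Crown peremptories used: #14, #11, #1, #4, #3 — 5 (for-cause on #19, #5, #17, #18 don't count).
Defence peremptories used: #20, #10, #9, #2, #15 — 5 (the for-cause on #13 doesn't count).
Remaining: (9 − 5) + (7 − 5) = 6.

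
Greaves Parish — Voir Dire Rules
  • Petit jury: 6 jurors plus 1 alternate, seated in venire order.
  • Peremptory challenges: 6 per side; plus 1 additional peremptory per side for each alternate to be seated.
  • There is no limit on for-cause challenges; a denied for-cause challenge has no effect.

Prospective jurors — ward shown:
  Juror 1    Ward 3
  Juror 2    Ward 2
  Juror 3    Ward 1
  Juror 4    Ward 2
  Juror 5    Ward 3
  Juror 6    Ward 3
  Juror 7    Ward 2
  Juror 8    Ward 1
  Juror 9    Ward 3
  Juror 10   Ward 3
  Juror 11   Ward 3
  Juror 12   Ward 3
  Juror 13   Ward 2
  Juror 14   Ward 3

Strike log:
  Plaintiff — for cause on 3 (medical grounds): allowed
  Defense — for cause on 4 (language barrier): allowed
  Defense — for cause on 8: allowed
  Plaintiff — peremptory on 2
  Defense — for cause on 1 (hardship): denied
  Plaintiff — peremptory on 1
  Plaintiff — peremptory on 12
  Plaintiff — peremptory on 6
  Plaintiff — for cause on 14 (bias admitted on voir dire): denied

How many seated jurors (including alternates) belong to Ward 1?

Removed: #1, #2, #3, #4, #6, #8, #12.
Seated (7 incl. alternates): #5, #7, #9, #10, #11, #13, #14.
None of those are in Ward 1 → 0.

0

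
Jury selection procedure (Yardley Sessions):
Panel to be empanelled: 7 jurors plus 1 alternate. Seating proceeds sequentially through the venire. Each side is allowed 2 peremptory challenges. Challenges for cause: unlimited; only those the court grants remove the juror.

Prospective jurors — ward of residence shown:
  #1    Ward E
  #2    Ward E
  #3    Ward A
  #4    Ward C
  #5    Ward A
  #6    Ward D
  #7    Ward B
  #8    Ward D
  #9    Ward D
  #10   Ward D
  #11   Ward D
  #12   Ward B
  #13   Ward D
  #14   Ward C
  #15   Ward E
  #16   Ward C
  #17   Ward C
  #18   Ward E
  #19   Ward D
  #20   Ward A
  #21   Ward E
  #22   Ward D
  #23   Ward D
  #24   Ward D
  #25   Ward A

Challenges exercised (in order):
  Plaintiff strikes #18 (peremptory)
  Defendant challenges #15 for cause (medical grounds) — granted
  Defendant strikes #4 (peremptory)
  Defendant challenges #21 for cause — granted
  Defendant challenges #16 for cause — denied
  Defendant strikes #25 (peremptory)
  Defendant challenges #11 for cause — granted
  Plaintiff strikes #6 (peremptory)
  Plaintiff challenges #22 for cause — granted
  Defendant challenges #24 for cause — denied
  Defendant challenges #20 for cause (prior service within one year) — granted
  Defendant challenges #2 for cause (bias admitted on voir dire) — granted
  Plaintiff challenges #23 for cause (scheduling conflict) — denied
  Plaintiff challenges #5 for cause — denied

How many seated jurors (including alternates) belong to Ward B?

2

Removed: #2, #4, #6, #11, #15, #18, #20, #21, #22, #25.
Seated (8 incl. alternates): #1, #3, #5, #7, #8, #9, #10, #12.
Of those, in Ward B: #7, #12 → 2.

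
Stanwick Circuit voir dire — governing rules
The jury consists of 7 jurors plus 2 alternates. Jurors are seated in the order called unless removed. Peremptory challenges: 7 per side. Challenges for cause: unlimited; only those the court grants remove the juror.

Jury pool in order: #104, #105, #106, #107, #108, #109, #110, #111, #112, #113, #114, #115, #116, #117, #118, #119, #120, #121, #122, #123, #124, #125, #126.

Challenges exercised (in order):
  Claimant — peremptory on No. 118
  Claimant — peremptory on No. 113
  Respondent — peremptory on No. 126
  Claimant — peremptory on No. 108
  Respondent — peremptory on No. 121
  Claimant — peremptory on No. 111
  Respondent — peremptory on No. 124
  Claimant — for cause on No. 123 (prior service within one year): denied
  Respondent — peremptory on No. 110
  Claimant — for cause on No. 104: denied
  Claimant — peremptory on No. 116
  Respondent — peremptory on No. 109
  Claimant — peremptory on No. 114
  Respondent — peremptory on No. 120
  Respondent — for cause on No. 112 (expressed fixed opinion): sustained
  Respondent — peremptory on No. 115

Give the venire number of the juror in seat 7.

122

Removed: #108, #109, #110, #111, #112, #113, #114, #115, #116, #118, #120, #121, #124, #126. (#104, #123 stay — for-cause denied.)
Seating in order: seats 1–7 → #104, #105, #106, #107, #117, #119, #122; alternates → #123, #125.
So seat 7 is #122.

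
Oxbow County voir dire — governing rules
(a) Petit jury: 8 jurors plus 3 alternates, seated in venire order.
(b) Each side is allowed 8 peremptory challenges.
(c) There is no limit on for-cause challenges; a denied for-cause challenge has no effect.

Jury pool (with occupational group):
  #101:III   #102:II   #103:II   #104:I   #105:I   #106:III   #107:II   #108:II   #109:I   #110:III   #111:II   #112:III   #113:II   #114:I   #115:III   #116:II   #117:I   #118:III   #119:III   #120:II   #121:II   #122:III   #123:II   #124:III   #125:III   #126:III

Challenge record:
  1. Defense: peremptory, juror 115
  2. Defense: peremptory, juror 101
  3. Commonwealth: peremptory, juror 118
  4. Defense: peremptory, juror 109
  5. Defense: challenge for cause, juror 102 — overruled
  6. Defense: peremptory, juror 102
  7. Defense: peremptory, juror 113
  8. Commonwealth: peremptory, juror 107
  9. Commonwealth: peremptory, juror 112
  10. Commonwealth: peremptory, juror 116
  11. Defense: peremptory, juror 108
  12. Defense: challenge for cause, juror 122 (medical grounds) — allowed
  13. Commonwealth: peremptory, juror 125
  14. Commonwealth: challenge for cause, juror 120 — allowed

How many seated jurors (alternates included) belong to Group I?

Removed: #101, #102, #107, #108, #109, #112, #113, #115, #116, #118, #120, #122, #125.
Seated (11 incl. alternates): #103, #104, #105, #106, #110, #111, #114, #117, #119, #121, #123.
Of those, in Group I: #104, #105, #114, #117 → 4.

4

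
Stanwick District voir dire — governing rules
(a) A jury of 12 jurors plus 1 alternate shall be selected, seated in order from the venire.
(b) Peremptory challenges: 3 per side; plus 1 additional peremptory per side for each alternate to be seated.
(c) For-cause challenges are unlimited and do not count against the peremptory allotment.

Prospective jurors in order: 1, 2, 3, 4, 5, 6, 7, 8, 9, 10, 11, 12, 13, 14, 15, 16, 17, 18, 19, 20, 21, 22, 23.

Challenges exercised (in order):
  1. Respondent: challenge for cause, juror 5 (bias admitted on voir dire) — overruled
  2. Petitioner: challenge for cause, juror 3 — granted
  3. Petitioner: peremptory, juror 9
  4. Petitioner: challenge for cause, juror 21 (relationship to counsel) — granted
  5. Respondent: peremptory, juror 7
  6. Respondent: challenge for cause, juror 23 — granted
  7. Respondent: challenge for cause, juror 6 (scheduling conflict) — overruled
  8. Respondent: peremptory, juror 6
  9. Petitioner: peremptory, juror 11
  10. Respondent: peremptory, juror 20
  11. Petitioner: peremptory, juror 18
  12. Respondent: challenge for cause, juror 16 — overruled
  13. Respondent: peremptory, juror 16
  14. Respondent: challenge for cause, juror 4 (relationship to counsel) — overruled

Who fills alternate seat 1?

22

Removed: #3, #6, #7, #9, #11, #16, #18, #20, #21, #23. (#4, #5 stay — for-cause denied.)
Seating in order: seats 1–12 → #1, #2, #4, #5, #8, #10, #12, #13, #14, #15, #17, #19; alternates → #22.
So alternate 1 is #22.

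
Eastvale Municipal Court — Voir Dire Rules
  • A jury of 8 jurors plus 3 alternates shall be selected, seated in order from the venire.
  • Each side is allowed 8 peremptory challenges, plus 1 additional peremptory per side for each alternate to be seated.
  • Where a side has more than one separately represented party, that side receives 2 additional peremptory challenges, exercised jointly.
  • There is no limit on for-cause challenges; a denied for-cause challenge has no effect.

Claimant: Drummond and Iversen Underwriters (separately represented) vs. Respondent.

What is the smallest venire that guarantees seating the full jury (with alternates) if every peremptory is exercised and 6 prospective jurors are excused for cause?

41

Seats to fill: 8 + 3 alternates = 11.
Peremptories — Claimant: 8 + 1×3 + 2 = 13; Respondent: 8 + 1×3 = 11; total 24.
For-cause removals: 6.
Minimum venire: 11 + 24 + 6 = 41.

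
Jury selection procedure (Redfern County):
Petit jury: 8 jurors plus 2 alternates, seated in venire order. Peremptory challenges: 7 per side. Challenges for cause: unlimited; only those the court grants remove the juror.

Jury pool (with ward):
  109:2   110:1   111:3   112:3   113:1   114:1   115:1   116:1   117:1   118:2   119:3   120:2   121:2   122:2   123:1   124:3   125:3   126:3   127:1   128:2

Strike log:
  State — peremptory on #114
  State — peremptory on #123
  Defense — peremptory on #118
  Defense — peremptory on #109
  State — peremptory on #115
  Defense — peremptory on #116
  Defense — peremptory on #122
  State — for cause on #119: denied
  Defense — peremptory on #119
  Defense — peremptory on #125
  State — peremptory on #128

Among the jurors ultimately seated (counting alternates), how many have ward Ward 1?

Removed: #109, #114, #115, #116, #118, #119, #122, #123, #125, #128.
Seated (10 incl. alternates): #110, #111, #112, #113, #117, #120, #121, #124, #126, #127.
Of those, in Ward 1: #110, #113, #117, #127 → 4.

4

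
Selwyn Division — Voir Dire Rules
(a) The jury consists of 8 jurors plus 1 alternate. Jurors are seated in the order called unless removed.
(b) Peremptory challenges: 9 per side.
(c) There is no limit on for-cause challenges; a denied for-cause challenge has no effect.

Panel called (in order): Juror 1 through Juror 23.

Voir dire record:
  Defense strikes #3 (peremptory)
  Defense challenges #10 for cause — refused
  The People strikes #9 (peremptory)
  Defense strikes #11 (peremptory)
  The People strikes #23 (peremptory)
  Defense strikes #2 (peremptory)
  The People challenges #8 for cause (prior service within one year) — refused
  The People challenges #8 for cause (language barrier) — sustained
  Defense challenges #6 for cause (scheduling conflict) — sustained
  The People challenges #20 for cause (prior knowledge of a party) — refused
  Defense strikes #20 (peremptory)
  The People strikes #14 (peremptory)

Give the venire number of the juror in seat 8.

15

Removed: #2, #3, #6, #8, #9, #11, #14, #20, #23. (#10 stays — for-cause denied.)
Seating in order: seats 1–8 → #1, #4, #5, #7, #10, #12, #13, #15; alternates → #16.
So seat 8 is #15.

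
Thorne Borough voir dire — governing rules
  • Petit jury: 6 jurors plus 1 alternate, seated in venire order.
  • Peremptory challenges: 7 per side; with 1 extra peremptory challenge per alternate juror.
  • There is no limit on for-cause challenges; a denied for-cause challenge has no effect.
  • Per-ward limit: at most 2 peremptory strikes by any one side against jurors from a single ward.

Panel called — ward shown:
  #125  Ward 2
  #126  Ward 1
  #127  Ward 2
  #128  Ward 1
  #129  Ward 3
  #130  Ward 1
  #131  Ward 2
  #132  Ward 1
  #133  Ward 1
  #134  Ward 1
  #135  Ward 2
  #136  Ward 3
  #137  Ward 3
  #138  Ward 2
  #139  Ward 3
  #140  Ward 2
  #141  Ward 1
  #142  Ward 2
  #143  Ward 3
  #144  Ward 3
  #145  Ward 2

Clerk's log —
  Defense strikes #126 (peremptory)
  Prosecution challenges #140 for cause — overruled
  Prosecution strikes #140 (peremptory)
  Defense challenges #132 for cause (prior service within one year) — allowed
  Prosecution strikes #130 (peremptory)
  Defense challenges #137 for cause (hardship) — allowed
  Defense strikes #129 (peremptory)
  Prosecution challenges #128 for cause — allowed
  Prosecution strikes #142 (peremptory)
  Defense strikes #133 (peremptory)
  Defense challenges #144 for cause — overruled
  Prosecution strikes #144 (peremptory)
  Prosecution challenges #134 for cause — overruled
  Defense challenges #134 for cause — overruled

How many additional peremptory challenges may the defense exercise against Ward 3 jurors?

Defense peremptories so far: #126, #129, #133 — 3 of 8 used, 5 left overall.
Against Ward 3: #129 — 1 used; per-ward cap 2 leaves 1.
Binding limit: min(5, 1) = 1.

1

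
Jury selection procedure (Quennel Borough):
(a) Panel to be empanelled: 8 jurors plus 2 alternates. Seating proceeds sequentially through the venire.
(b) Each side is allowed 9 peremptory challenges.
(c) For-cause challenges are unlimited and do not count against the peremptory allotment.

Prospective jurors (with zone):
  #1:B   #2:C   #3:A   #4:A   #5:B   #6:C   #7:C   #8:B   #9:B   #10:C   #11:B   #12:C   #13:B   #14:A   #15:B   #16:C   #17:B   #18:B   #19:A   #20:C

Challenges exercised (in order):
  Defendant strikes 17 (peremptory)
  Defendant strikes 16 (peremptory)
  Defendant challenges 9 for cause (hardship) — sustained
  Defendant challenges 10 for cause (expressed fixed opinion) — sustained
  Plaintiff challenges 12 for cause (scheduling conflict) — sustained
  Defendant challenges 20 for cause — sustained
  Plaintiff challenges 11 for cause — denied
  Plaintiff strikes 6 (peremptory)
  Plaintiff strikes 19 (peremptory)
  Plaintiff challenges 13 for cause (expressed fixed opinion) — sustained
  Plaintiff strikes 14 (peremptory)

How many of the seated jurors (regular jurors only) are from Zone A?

Removed: #6, #9, #10, #12, #13, #14, #16, #17, #19, #20.
Seated jurors 1–8: #1, #2, #3, #4, #5, #7, #8, #11 (alternates #15, #18 not counted).
Of those, in Zone A: #3, #4 → 2.

2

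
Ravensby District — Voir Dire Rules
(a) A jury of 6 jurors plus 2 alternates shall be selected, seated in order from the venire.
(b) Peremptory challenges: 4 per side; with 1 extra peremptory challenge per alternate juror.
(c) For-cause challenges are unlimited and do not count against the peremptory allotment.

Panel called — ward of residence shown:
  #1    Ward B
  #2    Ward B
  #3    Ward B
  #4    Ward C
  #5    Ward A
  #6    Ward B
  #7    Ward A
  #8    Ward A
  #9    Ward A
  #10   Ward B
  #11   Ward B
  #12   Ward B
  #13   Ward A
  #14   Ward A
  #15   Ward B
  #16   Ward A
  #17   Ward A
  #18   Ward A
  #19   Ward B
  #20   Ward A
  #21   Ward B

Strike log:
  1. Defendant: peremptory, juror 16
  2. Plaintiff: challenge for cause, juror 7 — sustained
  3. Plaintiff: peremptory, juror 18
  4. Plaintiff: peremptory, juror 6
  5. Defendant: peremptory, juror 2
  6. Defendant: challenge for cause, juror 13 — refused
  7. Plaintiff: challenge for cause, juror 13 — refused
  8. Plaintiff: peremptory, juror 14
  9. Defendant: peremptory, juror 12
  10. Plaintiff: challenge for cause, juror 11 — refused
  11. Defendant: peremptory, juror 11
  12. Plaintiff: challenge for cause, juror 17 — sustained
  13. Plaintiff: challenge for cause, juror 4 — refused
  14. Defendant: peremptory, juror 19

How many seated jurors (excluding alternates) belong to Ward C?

Removed: #2, #6, #7, #11, #12, #14, #16, #17, #18, #19.
Seated jurors 1–6: #1, #3, #4, #5, #8, #9 (alternates #10, #13 not counted).
Of those, in Ward C: #4 → 1.

1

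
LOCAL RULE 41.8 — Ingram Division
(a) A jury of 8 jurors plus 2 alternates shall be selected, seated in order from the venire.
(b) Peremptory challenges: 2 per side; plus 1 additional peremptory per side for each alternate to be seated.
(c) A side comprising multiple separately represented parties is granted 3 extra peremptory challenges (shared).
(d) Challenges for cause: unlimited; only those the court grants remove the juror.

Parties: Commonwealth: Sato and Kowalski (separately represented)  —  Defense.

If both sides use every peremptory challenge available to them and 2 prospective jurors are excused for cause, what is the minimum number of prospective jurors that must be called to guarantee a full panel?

Seats to fill: 8 + 2 alternates = 10.
Peremptories — Commonwealth: 2 + 1×2 + 3 = 7; Defense: 2 + 1×2 = 4; total 11.
For-cause removals: 2.
Minimum venire: 10 + 11 + 2 = 23.

23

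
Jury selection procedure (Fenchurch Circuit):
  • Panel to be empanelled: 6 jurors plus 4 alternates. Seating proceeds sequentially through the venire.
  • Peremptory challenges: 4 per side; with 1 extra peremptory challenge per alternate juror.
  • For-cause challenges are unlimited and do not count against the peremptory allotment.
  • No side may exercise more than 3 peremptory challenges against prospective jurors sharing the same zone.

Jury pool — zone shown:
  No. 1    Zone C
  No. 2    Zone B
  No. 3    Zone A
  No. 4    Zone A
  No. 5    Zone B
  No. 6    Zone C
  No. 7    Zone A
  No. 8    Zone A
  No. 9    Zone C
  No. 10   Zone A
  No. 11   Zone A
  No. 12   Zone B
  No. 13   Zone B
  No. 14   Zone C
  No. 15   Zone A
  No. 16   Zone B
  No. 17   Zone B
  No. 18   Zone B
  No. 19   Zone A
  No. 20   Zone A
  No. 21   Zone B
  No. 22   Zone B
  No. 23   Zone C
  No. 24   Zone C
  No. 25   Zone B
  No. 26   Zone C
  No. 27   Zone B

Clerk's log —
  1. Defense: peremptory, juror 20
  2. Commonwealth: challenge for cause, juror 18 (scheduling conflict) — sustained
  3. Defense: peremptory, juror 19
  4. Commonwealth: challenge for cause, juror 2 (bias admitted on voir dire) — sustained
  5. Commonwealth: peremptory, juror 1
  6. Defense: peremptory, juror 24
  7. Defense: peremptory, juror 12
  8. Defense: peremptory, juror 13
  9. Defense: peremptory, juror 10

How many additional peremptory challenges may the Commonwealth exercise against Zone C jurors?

Commonwealth peremptories so far: #1 — 1 of 8 used, 7 left overall.
Against Zone C: #1 — 1 used; per-zone cap 3 leaves 2.
Binding limit: min(7, 2) = 2.

2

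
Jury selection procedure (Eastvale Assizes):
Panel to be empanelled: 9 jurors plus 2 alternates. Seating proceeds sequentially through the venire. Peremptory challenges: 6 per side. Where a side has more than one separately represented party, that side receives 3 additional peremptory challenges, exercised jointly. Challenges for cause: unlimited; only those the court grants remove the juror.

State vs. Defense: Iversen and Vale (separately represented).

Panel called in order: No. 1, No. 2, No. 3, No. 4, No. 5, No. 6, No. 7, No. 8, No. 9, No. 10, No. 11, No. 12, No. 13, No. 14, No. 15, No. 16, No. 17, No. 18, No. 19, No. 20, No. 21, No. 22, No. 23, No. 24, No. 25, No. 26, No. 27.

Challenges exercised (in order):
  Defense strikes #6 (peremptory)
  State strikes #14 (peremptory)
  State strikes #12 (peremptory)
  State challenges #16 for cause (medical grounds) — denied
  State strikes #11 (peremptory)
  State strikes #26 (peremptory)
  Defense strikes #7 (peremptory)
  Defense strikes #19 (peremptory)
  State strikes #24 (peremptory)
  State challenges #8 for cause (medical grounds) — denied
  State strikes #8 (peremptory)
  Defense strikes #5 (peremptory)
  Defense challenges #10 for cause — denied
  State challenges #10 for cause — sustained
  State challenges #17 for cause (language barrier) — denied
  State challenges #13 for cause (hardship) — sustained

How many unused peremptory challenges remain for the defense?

5

Defense allotment: 6 base + 3 multi-party = 9.
Defense peremptories used: #6, #7, #19, #5 — 4 (the for-cause on #10 doesn't count).
Remaining: 9 − 4 = 5.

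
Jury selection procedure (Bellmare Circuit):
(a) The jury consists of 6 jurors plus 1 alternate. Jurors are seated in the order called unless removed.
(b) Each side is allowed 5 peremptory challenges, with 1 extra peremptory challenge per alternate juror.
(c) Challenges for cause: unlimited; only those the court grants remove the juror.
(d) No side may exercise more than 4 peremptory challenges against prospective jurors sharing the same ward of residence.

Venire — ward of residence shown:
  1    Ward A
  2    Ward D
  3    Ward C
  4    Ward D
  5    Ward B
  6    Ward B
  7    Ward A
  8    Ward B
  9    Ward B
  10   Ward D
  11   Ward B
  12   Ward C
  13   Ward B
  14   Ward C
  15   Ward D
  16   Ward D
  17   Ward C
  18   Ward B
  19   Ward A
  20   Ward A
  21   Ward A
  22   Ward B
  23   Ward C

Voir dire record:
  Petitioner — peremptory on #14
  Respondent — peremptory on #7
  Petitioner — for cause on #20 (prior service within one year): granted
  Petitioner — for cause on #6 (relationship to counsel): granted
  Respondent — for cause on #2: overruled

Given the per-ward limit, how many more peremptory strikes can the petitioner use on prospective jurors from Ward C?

3

Petitioner peremptories so far: #14 — 1 of 6 used, 5 left overall.
Against Ward C: #14 — 1 used; per-ward cap 4 leaves 3.
Binding limit: min(5, 3) = 3.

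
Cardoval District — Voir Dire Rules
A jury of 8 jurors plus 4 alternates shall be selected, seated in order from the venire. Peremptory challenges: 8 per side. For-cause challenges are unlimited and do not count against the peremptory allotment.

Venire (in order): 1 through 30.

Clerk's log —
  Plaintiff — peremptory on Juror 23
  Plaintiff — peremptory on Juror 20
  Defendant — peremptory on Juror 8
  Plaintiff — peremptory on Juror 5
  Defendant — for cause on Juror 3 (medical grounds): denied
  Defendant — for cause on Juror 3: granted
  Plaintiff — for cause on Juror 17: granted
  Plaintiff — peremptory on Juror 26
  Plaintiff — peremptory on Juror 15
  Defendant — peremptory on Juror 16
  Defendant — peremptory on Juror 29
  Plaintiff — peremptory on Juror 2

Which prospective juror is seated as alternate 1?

Removed: #2, #3, #5, #8, #15, #16, #17, #20, #23, #26, #29.
Seating in order: seats 1–8 → #1, #4, #6, #7, #9, #10, #11, #12; alternates → #13, #14, #18, #19.
So alternate 1 is #13.

13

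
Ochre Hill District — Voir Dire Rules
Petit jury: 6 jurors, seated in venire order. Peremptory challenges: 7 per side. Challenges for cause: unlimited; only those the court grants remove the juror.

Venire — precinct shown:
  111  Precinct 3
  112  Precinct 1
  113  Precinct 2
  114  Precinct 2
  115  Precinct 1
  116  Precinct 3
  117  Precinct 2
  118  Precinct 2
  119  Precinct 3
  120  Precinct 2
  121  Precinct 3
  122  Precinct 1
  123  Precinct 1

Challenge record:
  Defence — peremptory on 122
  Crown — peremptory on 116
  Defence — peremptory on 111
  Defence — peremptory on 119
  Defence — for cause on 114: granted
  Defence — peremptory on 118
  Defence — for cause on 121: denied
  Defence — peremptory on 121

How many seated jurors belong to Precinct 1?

3

Removed: #111, #114, #116, #118, #119, #121, #122.
Seated jurors 1–6: #112, #113, #115, #117, #120, #123.
Of those, in Precinct 1: #112, #115, #123 → 3.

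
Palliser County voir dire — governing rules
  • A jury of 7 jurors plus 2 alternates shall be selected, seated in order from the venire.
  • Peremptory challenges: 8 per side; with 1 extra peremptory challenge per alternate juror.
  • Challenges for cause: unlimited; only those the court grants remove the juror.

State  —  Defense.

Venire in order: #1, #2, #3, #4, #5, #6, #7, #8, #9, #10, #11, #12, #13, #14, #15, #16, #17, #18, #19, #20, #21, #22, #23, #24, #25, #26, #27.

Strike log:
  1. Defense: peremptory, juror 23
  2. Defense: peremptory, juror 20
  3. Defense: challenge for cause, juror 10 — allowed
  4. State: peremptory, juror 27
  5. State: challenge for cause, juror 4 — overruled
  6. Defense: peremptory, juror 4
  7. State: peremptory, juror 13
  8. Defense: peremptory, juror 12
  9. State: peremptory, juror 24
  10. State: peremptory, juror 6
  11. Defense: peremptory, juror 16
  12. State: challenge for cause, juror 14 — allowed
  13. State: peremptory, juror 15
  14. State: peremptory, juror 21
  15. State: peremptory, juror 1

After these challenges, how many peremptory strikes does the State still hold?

3

State allotment: 8 base + 1 × 2 alternates = 10.
State peremptories used: #27, #13, #24, #6, #15, #21, #1 — 7 (for-cause on #4, #14 don't count).
Remaining: 10 − 7 = 3.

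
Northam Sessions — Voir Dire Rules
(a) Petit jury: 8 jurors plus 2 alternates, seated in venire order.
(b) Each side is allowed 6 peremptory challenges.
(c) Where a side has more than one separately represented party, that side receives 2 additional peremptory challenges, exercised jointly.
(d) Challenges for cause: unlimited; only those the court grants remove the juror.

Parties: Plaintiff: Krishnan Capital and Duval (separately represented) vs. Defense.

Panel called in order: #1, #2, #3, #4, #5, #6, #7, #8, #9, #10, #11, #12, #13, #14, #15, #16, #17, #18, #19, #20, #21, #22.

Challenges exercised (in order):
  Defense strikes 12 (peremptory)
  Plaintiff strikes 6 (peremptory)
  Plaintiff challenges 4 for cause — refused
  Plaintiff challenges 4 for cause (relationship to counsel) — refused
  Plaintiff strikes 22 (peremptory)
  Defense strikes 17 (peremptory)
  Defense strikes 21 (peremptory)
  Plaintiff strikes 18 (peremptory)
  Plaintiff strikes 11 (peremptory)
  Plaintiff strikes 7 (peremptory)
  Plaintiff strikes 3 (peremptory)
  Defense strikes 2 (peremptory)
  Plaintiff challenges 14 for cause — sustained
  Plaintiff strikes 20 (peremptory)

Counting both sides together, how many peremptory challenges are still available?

Plaintiff allotment: 6 base + 2 multi-party = 8. Defense allotment: 6.
Plaintiff peremptories used: #6, #22, #18, #11, #7, #3, #20 — 7 (for-cause on #4, #4, #14 don't count).
Defense peremptories used: #12, #17, #21, #2 — 4.
Remaining: (8 − 7) + (6 − 4) = 3.

3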